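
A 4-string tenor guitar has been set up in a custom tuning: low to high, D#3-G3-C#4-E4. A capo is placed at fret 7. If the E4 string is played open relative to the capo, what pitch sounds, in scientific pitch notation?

The capo raises the open E4 by 7 semitones to B4; fretting 0 more gives E4 + 7 + 0 = E4 + 7 semitones = B4.

B4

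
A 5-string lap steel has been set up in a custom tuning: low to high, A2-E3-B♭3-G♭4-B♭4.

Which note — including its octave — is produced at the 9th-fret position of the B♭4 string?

Each fret is one semitone, so B♭4 + 9 = G5.

G5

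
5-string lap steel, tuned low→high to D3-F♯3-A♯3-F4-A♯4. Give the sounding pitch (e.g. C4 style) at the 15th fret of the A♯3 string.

C♯5

A♯3 is MIDI 58. Adding 15 gives 73, which is C♯5.
(Equivalently spelled D♭5.)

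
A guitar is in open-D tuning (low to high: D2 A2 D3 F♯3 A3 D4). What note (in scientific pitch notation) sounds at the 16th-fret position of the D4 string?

F♯5

Each fret is one semitone, so D4 + 16 = F♯5.
(Equivalently spelled G♭5.)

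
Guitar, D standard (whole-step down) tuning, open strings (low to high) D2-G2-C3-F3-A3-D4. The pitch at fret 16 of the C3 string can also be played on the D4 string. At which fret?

2

C3 at fret 16 is C3 + 16 semitones = E4.
The open D4 string is 14 semitones above the open C3, so the same pitch on the D4 string lies at fret 16 − 14 = 2.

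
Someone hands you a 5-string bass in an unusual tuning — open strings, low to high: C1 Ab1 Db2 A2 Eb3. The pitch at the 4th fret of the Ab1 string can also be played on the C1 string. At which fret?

Fret 4 on Ab1 is MIDI 32 + 4 = 36 (C2). On the C1 string (open MIDI 24), that pitch is 36 − 24 = fret 12.

12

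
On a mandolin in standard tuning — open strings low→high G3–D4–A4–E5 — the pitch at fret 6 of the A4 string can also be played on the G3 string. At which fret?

20

Fret 6 on A4 is MIDI 69 + 6 = 75 (D♯5). On the G3 string (open MIDI 55), that pitch is 75 − 55 = fret 20.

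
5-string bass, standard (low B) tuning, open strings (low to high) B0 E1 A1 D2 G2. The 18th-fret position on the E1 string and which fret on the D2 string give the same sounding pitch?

Fret 18 on E1 is MIDI 28 + 18 = 46 (A♯2). On the D2 string (open MIDI 38), that pitch is 46 − 38 = fret 8.

8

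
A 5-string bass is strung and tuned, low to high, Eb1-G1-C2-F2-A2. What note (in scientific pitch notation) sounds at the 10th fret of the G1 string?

F2

The open G1 string plus 10 semitones: G–Ab–A–Bb–…–Eb–E–F.
The walk passes from B into C once, so the octave number goes from 1 to 2.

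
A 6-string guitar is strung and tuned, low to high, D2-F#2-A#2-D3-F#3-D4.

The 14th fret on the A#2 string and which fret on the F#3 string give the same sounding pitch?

A#2 at fret 14 is A#2 + 14 semitones = C4.
The open F#3 string is 8 semitones above the open A#2, so the same pitch on the F#3 string lies at fret 14 − 8 = 6.

6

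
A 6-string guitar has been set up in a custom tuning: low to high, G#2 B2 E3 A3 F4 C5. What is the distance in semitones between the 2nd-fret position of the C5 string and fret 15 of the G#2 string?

C5 at fret 2 → D5 (MIDI 74); G#2 at fret 15 → B3 (MIDI 59).
74 − 59 = 15, so the two pitches are 15 semitones apart, with D5 the higher.

15 semitones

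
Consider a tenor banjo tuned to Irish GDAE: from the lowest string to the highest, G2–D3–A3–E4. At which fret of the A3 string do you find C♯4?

C♯4 is 4 semitones above the open A3 (A–A#–B–C–C#), so it sits at fret 4.

4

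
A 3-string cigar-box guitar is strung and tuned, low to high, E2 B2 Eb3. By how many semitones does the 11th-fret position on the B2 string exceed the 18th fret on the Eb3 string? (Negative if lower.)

-11 semitones

B2 at fret 11 → Bb3 (MIDI 58); Eb3 at fret 18 → A4 (MIDI 69).
58 − 69 = -11, so the two pitches are 11 semitones apart.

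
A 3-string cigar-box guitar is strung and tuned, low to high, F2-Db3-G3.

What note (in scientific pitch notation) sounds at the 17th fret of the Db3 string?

Gb4

Each fret is one semitone, so Db3 + 17 = Gb4.
(Equivalently spelled F#4.)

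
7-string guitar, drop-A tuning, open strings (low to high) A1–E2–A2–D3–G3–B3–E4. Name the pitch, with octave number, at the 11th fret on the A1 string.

G#2

The open A1 string plus 11 semitones: A–A#–B–C–…–F#–G–G#.
The walk passes from B into C once, so the octave number goes from 1 to 2.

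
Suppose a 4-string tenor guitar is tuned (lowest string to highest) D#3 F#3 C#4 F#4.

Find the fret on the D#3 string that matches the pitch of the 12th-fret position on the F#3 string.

F#3 at fret 12 is F#3 + 12 semitones = F#4.
The open D#3 string is 3 semitones below the open F#3, so the same pitch on the D#3 string lies at fret 12 + 3 = 15.

15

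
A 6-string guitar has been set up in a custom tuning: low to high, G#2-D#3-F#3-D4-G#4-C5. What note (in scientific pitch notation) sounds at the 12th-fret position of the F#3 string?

The open F#3 string plus 12 semitones: F#–G–G#–A–…–E–F–F#.
The walk passes from B into C once, so the octave number goes from 3 to 4.
(Equivalently spelled Gb4.)

F#4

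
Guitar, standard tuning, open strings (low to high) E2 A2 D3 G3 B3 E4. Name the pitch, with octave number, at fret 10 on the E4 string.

The open E4 string plus 10 semitones: E–F–F#–G–…–C–C#–D.
The walk passes from B into C once, so the octave number goes from 4 to 5.

D5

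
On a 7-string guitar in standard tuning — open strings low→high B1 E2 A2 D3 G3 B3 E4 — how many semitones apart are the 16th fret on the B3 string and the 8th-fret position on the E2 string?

27 semitones

B3 at fret 16 → D♯5 (MIDI 75); E2 at fret 8 → C3 (MIDI 48).
75 − 48 = 27, so the two pitches are 27 semitones apart, with D♯5 the higher.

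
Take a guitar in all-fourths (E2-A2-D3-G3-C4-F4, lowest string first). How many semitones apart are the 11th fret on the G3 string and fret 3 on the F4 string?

2 semitones

G3 at fret 11 → F#4 (MIDI 66); F4 at fret 3 → G#4 (MIDI 68).
66 − 68 = -2, so the two pitches are 2 semitones apart, with G#4 the higher.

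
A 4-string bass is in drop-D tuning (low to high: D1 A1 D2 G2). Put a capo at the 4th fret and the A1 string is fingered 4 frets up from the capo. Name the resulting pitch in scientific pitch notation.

F2

The capo raises the open A1 by 4 semitones to C#2; fretting 4 more gives A1 + 4 + 4 = A1 + 8 semitones = F2.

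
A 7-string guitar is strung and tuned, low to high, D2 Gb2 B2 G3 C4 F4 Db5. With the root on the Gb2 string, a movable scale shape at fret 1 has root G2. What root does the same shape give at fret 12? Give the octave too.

Gb3

Moving from fret 1 to fret 12 shifts the root by 11 semitones.
G2 up 11 semitones is Gb3.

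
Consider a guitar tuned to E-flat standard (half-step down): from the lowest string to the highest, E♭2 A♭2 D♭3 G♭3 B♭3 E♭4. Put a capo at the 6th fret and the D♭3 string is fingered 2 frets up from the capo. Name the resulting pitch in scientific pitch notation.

A3

The capo raises the open D♭3 by 6 semitones to G3; fretting 2 more gives D♭3 + 6 + 2 = D♭3 + 8 semitones = A3.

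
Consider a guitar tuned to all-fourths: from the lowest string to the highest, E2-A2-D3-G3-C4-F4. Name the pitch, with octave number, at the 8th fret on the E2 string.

C3

Each fret is one semitone, so E2 + 8 = C3.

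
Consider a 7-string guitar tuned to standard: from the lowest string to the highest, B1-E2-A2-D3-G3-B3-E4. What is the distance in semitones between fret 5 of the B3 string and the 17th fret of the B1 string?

12 semitones

B3 at fret 5 → E4 (MIDI 64); B1 at fret 17 → E3 (MIDI 52).
64 − 52 = 12, so the two pitches are 12 semitones apart, with E4 the higher.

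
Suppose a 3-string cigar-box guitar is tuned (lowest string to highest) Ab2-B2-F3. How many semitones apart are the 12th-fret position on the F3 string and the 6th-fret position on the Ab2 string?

15 semitones

F3 at fret 12 → F4 (MIDI 65); Ab2 at fret 6 → D3 (MIDI 50).
65 − 50 = 15, so the two pitches are 15 semitones apart, with F4 the higher.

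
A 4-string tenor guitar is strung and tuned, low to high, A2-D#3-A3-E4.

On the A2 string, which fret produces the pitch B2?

B2 is 2 semitones above the open A2 (A–A#–B), so it sits at fret 2.

2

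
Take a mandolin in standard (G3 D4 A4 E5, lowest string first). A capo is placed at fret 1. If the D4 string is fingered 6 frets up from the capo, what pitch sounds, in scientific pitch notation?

The capo raises the open D4 by 1 semitone to D#4; fretting 6 more gives D4 + 1 + 6 = D4 + 7 semitones = A4.

A4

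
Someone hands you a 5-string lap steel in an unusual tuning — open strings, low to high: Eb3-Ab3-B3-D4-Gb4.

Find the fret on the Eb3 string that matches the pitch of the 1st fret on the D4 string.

12

D4 at fret 1 is D4 + 1 semitone = Eb4.
The open Eb3 string is 11 semitones below the open D4, so the same pitch on the Eb3 string lies at fret 1 + 11 = 12.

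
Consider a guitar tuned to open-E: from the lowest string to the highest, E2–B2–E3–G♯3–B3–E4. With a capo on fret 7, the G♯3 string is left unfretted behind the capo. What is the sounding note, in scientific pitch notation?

D♯4

The capo raises the open G♯3 by 7 semitones to D♯4; fretting 0 more gives G♯3 + 7 + 0 = G♯3 + 7 semitones = D♯4.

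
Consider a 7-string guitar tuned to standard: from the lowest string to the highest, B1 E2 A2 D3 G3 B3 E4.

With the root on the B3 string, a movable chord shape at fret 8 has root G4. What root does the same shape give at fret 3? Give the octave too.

Moving from fret 8 to fret 3 shifts the root by -5 semitones.
G4 down 5 semitones is D4.

D4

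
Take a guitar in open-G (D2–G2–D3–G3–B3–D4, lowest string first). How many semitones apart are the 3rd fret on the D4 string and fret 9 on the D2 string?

D4 at fret 3 → F4 (MIDI 65); D2 at fret 9 → B2 (MIDI 47).
65 − 47 = 18, so the two pitches are 18 semitones apart, with F4 the higher.

18 semitones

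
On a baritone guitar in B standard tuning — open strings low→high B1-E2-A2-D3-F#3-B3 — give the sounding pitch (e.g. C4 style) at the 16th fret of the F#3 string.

Each fret is one semitone, so F#3 + 16 = A#4.

A#4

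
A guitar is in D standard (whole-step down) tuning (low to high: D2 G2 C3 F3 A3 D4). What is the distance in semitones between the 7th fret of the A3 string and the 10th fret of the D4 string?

8 semitones

A3 at fret 7 → E4 (MIDI 64); D4 at fret 10 → C5 (MIDI 72).
64 − 72 = -8, so the two pitches are 8 semitones apart, with C5 the higher.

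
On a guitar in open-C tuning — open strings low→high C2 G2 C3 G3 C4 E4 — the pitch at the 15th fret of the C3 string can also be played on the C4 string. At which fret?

C3 at fret 15 is C3 + 15 semitones = D#4.
The open C4 string is 12 semitones above the open C3, so the same pitch on the C4 string lies at fret 15 − 12 = 3.

3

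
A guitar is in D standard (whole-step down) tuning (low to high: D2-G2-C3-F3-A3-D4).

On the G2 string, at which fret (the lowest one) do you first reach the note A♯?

3

From G2, count semitones up the chromatic scale until reaching A♯: G–G#–A–A# — 3 steps.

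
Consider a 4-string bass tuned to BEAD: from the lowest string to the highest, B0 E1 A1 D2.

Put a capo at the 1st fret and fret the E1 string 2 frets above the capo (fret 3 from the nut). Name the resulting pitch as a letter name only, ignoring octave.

The capo raises the open E1 by 1 semitone to F1; fretting 2 more gives E1 + 1 + 2 = E1 + 3 semitones, landing on G.

G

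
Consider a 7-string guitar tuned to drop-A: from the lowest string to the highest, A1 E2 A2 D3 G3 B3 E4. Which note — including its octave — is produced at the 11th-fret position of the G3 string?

Each fret is one semitone, so G3 + 11 = F♯4.

F♯4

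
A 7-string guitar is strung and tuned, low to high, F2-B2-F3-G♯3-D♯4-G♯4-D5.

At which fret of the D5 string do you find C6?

C6 is 10 semitones above the open D5 (D–D#–E–F–…–A#–B–C), so it sits at fret 10.

10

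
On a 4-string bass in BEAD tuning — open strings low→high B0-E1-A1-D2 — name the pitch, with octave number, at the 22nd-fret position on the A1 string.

The open A1 string plus 22 semitones: A–A#–B–C–…–F–F#–G.
The walk passes from B into C 2 times, so the octave number goes from 1 to 3.

G3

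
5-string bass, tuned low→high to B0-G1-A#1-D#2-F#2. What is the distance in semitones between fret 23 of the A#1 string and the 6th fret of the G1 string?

A#1 at fret 23 → A3 (MIDI 57); G1 at fret 6 → C#2 (MIDI 37).
57 − 37 = 20, so the two pitches are 20 semitones apart, with A3 the higher.

20 semitones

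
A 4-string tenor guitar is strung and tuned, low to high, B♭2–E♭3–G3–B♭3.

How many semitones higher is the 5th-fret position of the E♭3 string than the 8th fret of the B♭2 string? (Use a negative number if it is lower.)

E♭3 at fret 5 → A♭3 (MIDI 56); B♭2 at fret 8 → G♭3 (MIDI 54).
56 − 54 = 2, so the two pitches are 2 semitones apart.

2 semitones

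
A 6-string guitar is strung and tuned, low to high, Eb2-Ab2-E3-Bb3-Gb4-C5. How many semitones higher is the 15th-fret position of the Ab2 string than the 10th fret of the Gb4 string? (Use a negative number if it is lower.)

Ab2 at fret 15 → B3 (MIDI 59); Gb4 at fret 10 → E5 (MIDI 76).
59 − 76 = -17, so the two pitches are 17 semitones apart.

-17 semitones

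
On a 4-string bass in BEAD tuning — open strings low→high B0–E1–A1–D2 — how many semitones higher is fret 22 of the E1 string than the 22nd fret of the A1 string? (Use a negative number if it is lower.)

-5 semitones

E1 at fret 22 → D3 (MIDI 50); A1 at fret 22 → G3 (MIDI 55).
50 − 55 = -5, so the two pitches are 5 semitones apart.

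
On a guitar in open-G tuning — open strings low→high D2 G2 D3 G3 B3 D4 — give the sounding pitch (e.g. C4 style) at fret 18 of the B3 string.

The open B3 string plus 18 semitones: B–C–C#–D–…–D#–E–F.
The walk passes from B into C 2 times, so the octave number goes from 3 to 5.

F5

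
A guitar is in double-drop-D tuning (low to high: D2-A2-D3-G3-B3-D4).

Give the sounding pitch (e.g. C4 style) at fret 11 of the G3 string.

The open G3 string plus 11 semitones: G–G#–A–A#–…–E–F–F#.
The walk passes from B into C once, so the octave number goes from 3 to 4.

F#4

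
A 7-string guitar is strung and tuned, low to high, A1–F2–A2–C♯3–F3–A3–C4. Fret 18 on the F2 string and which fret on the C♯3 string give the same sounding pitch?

F2 at fret 18 is F2 + 18 semitones = B3.
The open C♯3 string is 8 semitones above the open F2, so the same pitch on the C♯3 string lies at fret 18 − 8 = 10.

10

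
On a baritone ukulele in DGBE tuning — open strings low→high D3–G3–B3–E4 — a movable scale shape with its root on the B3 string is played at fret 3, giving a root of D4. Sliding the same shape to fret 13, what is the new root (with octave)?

Moving from fret 3 to fret 13 shifts the root by 10 semitones.
D4 up 10 semitones is C5.

C5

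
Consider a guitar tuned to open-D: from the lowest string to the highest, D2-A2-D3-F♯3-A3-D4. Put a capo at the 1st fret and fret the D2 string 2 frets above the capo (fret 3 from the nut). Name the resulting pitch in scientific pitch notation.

F2

The capo raises the open D2 by 1 semitone to D♯2; fretting 2 more gives D2 + 1 + 2 = D2 + 3 semitones = F2.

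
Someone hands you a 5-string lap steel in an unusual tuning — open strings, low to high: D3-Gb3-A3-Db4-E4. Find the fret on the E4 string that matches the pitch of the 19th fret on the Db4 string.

16

Fret 19 on Db4 is MIDI 61 + 19 = 80 (Ab5). On the E4 string (open MIDI 64), that pitch is 80 − 64 = fret 16.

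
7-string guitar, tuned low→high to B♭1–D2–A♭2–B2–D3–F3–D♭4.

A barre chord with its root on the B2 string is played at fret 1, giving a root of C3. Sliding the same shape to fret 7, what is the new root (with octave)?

Moving from fret 1 to fret 7 shifts the root by 6 semitones.
C3 up 6 semitones is G♭3.

G♭3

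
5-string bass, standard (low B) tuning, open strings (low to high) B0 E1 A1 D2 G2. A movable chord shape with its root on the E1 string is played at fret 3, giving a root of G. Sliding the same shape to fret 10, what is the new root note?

Moving from fret 3 to fret 10 shifts the root by 7 semitones.
G up 7 semitones is D.

D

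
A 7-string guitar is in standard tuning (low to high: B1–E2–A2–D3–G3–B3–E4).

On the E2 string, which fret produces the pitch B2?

B2 is 7 semitones above the open E2 (E–F–F#–G–G#–A–A#–B), so it sits at fret 7.

7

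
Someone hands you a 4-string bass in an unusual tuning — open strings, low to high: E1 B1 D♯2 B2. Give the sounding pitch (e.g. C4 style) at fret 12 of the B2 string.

B3

The open B2 string plus 12 semitones: B–C–C#–D–…–A–A#–B.
The walk passes from B into C once, so the octave number goes from 2 to 3.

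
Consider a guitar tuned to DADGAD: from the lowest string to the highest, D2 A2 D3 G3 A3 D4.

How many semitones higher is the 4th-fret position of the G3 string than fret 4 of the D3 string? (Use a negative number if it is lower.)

G3 at fret 4 → B3 (MIDI 59); D3 at fret 4 → F#3 (MIDI 54).
59 − 54 = 5, so the two pitches are 5 semitones apart.

5 semitones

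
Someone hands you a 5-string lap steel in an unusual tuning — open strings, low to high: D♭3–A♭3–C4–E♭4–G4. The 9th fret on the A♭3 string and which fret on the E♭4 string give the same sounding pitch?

Fret 9 on A♭3 is MIDI 56 + 9 = 65 (F4). On the E♭4 string (open MIDI 63), that pitch is 65 − 63 = fret 2.

2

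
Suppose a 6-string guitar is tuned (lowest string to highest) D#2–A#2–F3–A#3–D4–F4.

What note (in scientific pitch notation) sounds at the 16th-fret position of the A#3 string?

Each fret is one semitone, so A#3 + 16 = D5.

D5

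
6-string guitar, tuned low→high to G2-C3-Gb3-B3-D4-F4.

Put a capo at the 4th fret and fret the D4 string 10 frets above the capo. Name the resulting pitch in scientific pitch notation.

The capo raises the open D4 by 4 semitones to Gb4; fretting 10 more gives D4 + 4 + 10 = D4 + 14 semitones = E5.

E5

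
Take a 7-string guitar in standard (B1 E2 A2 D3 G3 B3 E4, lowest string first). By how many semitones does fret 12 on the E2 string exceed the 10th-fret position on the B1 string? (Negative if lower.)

E2 at fret 12 → E3 (MIDI 52); B1 at fret 10 → A2 (MIDI 45).
52 − 45 = 7, so the two pitches are 7 semitones apart.

7 semitones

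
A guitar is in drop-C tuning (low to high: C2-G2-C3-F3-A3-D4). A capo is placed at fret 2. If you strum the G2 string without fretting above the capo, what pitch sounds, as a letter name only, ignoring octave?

A

The capo raises the open G2 by 2 semitones to A2; fretting 0 more gives G2 + 2 + 0 = G2 + 2 semitones, landing on A.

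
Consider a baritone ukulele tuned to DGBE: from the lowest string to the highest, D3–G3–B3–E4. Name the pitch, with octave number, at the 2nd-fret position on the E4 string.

F#4

Each fret is one semitone, so E4 + 2 = F#4.
(Equivalently spelled Gb4.)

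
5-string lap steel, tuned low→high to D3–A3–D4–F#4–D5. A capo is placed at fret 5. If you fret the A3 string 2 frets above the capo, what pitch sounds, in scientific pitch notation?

E4

The capo raises the open A3 by 5 semitones to D4; fretting 2 more gives A3 + 5 + 2 = A3 + 7 semitones = E4.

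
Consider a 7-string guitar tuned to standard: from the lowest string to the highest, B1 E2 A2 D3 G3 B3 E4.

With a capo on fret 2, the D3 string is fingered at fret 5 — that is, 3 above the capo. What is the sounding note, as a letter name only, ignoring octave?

The capo raises the open D3 by 2 semitones to E3; fretting 3 more gives D3 + 2 + 3 = D3 + 5 semitones, landing on G.

G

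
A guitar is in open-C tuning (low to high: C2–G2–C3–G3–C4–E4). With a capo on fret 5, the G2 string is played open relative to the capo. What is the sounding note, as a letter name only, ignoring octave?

The capo raises the open G2 by 5 semitones to C3; fretting 0 more gives G2 + 5 + 0 = G2 + 5 semitones, landing on C.

C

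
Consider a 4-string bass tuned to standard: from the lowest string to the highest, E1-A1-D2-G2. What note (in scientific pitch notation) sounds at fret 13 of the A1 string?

The open A1 string plus 13 semitones: A–A#–B–C–…–G#–A–A#.
The walk passes from B into C once, so the octave number goes from 1 to 2.

A♯2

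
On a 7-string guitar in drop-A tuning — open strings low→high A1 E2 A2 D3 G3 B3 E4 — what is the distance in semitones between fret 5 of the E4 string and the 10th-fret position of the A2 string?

E4 at fret 5 → A4 (MIDI 69); A2 at fret 10 → G3 (MIDI 55).
69 − 55 = 14, so the two pitches are 14 semitones apart, with A4 the higher.

14 semitones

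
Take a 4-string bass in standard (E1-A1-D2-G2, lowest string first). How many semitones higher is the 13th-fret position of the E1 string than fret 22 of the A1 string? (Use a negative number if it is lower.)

-14 semitones

E1 at fret 13 → F2 (MIDI 41); A1 at fret 22 → G3 (MIDI 55).
41 − 55 = -14, so the two pitches are 14 semitones apart.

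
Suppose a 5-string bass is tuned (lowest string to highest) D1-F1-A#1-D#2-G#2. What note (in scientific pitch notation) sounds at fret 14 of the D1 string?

E2

Each fret is one semitone, so D1 + 14 = E2.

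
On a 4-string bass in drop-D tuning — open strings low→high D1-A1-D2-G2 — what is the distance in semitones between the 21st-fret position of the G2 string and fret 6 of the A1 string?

25 semitones

G2 at fret 21 → E4 (MIDI 64); A1 at fret 6 → D#2 (MIDI 39).
64 − 39 = 25, so the two pitches are 25 semitones apart, with E4 the higher.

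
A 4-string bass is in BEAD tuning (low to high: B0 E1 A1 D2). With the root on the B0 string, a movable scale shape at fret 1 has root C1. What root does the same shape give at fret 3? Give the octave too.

Moving from fret 1 to fret 3 shifts the root by 2 semitones.
C1 up 2 semitones is D1.

D1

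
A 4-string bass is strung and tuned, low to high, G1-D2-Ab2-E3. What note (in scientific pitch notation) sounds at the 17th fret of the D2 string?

G3

Each fret is one semitone, so D2 + 17 = G3.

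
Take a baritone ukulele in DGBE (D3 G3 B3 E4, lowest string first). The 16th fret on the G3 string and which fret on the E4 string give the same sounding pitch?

7

Fret 16 on G3 is MIDI 55 + 16 = 71 (B4). On the E4 string (open MIDI 64), that pitch is 71 − 64 = fret 7.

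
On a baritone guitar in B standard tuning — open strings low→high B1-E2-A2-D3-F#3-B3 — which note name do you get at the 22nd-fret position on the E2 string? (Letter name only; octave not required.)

D

E2 is MIDI 40. Adding 22 gives 62; 62 mod 12 = 2, i.e. D.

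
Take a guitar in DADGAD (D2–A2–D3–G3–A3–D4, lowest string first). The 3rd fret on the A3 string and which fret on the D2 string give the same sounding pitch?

A3 at fret 3 is A3 + 3 semitones = C4.
The open D2 string is 19 semitones below the open A3, so the same pitch on the D2 string lies at fret 3 + 19 = 22.

22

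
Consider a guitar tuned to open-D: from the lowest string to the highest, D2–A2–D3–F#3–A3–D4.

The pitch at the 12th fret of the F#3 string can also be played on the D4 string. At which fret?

4

F#3 at fret 12 is F#3 + 12 semitones = F#4.
The open D4 string is 8 semitones above the open F#3, so the same pitch on the D4 string lies at fret 12 − 8 = 4.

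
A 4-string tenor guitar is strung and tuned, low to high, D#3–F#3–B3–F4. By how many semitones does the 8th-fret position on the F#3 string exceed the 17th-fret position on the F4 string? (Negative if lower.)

F#3 at fret 8 → D4 (MIDI 62); F4 at fret 17 → A#5 (MIDI 82).
62 − 82 = -20, so the two pitches are 20 semitones apart.

-20 semitones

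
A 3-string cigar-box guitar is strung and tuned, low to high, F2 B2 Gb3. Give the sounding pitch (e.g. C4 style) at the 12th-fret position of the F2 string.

F3

Each fret is one semitone, so F2 + 12 = F3.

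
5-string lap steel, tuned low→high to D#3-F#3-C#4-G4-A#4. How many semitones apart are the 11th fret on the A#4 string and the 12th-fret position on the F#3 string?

15 semitones

A#4 at fret 11 → A5 (MIDI 81); F#3 at fret 12 → F#4 (MIDI 66).
81 − 66 = 15, so the two pitches are 15 semitones apart, with A5 the higher.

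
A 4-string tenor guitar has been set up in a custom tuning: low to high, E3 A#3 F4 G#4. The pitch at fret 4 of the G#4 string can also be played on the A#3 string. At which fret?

14

Fret 4 on G#4 is MIDI 68 + 4 = 72 (C5). On the A#3 string (open MIDI 58), that pitch is 72 − 58 = fret 14.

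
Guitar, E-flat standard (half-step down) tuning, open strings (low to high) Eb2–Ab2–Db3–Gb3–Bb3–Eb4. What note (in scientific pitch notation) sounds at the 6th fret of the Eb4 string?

Each fret is one semitone, so Eb4 + 6 = A4.

A4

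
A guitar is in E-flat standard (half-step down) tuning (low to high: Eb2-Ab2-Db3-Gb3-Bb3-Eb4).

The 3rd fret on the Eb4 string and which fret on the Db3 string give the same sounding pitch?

17

Fret 3 on Eb4 is MIDI 63 + 3 = 66 (Gb4). On the Db3 string (open MIDI 49), that pitch is 66 − 49 = fret 17.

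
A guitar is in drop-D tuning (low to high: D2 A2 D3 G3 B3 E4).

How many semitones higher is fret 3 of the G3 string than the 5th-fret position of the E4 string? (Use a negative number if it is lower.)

-11 semitones

G3 at fret 3 → A♯3 (MIDI 58); E4 at fret 5 → A4 (MIDI 69).
58 − 69 = -11, so the two pitches are 11 semitones apart.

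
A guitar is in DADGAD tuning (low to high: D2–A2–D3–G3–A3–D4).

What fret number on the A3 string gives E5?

19

E5 is 19 semitones above the open A3 (A–A#–B–C–…–D–D#–E), so it sits at fret 19.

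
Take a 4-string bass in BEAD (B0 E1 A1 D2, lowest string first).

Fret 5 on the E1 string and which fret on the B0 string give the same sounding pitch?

10

Fret 5 on E1 is MIDI 28 + 5 = 33 (A1). On the B0 string (open MIDI 23), that pitch is 33 − 23 = fret 10.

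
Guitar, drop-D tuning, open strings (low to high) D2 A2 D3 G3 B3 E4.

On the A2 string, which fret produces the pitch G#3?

11

G#3 is 11 semitones above the open A2 (A–A#–B–C–…–F#–G–G#), so it sits at fret 11.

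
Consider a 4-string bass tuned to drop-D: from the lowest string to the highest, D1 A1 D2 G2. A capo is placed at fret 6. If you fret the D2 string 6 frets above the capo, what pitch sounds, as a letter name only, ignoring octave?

D

The capo raises the open D2 by 6 semitones to G#2; fretting 6 more gives D2 + 6 + 6 = D2 + 12 semitones, landing on D.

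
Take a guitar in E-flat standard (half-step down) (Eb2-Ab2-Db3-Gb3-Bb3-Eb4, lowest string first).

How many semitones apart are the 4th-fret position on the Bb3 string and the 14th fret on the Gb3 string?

Bb3 at fret 4 → D4 (MIDI 62); Gb3 at fret 14 → Ab4 (MIDI 68).
62 − 68 = -6, so the two pitches are 6 semitones apart, with Ab4 the higher.

6 semitones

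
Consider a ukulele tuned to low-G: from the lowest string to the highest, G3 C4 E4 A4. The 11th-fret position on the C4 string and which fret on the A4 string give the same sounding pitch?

2

Fret 11 on C4 is MIDI 60 + 11 = 71 (B4). On the A4 string (open MIDI 69), that pitch is 71 − 69 = fret 2.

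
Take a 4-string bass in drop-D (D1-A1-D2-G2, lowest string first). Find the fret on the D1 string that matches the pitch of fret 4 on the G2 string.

21

G2 at fret 4 is G2 + 4 semitones = B2.
The open D1 string is 17 semitones below the open G2, so the same pitch on the D1 string lies at fret 4 + 17 = 21.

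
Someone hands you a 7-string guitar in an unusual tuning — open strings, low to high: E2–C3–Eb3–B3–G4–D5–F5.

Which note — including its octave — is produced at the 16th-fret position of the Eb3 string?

G4

Each fret is one semitone, so Eb3 + 16 = G4.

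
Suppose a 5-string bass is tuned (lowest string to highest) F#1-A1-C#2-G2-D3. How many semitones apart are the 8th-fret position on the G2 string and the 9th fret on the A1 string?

G2 at fret 8 → D#3 (MIDI 51); A1 at fret 9 → F#2 (MIDI 42).
51 − 42 = 9, so the two pitches are 9 semitones apart, with D#3 the higher.

9 semitones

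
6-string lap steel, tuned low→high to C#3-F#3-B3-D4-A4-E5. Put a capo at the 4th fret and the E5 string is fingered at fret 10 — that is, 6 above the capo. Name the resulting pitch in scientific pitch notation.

D6

The capo raises the open E5 by 4 semitones to G#5; fretting 6 more gives E5 + 4 + 6 = E5 + 10 semitones = D6.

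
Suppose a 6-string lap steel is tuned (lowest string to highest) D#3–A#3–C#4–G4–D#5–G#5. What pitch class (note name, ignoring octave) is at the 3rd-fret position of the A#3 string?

Each fret is one semitone, so A#3 + 3 = C#.
(Equivalently spelled Db.)

C#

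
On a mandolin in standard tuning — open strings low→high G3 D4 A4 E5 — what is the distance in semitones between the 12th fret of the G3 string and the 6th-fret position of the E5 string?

15 semitones

G3 at fret 12 → G4 (MIDI 67); E5 at fret 6 → A#5 (MIDI 82).
67 − 82 = -15, so the two pitches are 15 semitones apart, with A#5 the higher.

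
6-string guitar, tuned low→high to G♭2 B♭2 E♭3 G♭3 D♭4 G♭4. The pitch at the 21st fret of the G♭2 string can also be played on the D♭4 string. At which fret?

Fret 21 on G♭2 is MIDI 42 + 21 = 63 (E♭4). On the D♭4 string (open MIDI 61), that pitch is 63 − 61 = fret 2.

2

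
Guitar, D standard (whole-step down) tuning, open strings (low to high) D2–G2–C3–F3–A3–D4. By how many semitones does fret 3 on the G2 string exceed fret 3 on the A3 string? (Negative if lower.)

G2 at fret 3 → A♯2 (MIDI 46); A3 at fret 3 → C4 (MIDI 60).
46 − 60 = -14, so the two pitches are 14 semitones apart.

-14 semitones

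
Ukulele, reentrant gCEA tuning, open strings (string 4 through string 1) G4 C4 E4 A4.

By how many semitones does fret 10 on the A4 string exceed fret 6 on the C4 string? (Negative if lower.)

A4 at fret 10 → G5 (MIDI 79); C4 at fret 6 → F#4 (MIDI 66).
79 − 66 = 13, so the two pitches are 13 semitones apart.

13 semitones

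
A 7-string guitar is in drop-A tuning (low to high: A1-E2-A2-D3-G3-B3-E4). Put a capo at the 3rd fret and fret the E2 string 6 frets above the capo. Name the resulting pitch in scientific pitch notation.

C#3

The capo raises the open E2 by 3 semitones to G2; fretting 6 more gives E2 + 3 + 6 = E2 + 9 semitones = C#3.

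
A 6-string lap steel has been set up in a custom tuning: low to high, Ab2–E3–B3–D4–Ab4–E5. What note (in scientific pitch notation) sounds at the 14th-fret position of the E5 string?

Gb6

Each fret is one semitone, so E5 + 14 = Gb6.
(Equivalently spelled F#6.)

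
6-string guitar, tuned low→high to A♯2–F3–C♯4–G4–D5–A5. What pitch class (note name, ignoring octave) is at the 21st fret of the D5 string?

B

D5 is MIDI 74. Adding 21 gives 95; 95 mod 12 = 11, i.e. B.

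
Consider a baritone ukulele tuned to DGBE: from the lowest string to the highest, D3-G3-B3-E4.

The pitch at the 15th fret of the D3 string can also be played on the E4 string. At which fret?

Fret 15 on D3 is MIDI 50 + 15 = 65 (F4). On the E4 string (open MIDI 64), that pitch is 65 − 64 = fret 1.

1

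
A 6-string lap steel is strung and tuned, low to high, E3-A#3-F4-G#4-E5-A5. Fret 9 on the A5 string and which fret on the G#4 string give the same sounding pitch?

A5 at fret 9 is A5 + 9 semitones = F#6.
The open G#4 string is 13 semitones below the open A5, so the same pitch on the G#4 string lies at fret 9 + 13 = 22.

22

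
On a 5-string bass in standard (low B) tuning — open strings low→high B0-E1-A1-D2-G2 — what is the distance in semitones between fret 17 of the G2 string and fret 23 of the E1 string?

9 semitones

G2 at fret 17 → C4 (MIDI 60); E1 at fret 23 → D#3 (MIDI 51).
60 − 51 = 9, so the two pitches are 9 semitones apart, with C4 the higher.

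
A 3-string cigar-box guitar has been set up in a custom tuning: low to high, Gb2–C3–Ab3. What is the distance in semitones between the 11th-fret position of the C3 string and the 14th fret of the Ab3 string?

C3 at fret 11 → B3 (MIDI 59); Ab3 at fret 14 → Bb4 (MIDI 70).
59 − 70 = -11, so the two pitches are 11 semitones apart, with Bb4 the higher.

11 semitones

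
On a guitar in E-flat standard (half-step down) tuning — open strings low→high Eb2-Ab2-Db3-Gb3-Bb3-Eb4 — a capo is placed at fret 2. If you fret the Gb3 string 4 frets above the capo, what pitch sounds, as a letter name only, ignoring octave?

The capo raises the open Gb3 by 2 semitones to Ab3; fretting 4 more gives Gb3 + 2 + 4 = Gb3 + 6 semitones, landing on C.

C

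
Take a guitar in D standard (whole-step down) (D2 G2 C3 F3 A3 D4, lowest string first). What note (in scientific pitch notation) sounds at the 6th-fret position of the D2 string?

G♯2

The open D2 string plus 6 semitones: D–D#–E–F–F#–G–G#.
No B→C boundary is crossed, so the octave stays at 2.
(Equivalently spelled A♭2.)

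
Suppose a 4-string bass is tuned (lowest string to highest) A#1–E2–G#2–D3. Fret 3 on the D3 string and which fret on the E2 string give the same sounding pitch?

13

D3 at fret 3 is D3 + 3 semitones = F3.
The open E2 string is 10 semitones below the open D3, so the same pitch on the E2 string lies at fret 3 + 10 = 13.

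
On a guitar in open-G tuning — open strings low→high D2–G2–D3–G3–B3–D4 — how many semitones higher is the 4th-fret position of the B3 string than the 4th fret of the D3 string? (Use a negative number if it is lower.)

B3 at fret 4 → D#4 (MIDI 63); D3 at fret 4 → F#3 (MIDI 54).
63 − 54 = 9, so the two pitches are 9 semitones apart.

9 semitones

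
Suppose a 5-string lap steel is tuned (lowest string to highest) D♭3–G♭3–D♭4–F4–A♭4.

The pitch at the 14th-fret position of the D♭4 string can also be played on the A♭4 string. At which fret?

7

Fret 14 on D♭4 is MIDI 61 + 14 = 75 (E♭5). On the A♭4 string (open MIDI 68), that pitch is 75 − 68 = fret 7.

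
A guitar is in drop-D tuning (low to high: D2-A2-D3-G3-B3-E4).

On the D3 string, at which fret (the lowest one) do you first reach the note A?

From D3, count semitones up the chromatic scale until reaching A: D–D#–E–F–F#–G–G#–A — 7 steps.

7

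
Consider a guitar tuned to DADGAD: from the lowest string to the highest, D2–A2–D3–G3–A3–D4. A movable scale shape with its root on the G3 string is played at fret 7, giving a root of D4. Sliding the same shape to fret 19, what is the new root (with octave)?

D5

Moving from fret 7 to fret 19 shifts the root by 12 semitones.
D4 up 12 semitones is D5.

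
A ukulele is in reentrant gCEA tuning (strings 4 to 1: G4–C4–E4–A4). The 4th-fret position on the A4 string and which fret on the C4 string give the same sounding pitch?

A4 at fret 4 is A4 + 4 semitones = C♯5.
The open C4 string is 9 semitones below the open A4, so the same pitch on the C4 string lies at fret 4 + 9 = 13.

13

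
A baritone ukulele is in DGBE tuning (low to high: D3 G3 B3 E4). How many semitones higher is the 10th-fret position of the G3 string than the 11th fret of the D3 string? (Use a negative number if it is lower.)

4 semitones

G3 at fret 10 → F4 (MIDI 65); D3 at fret 11 → C#4 (MIDI 61).
65 − 61 = 4, so the two pitches are 4 semitones apart.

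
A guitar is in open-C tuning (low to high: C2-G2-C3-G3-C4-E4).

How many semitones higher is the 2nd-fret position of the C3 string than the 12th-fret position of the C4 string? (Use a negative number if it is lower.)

-22 semitones

C3 at fret 2 → D3 (MIDI 50); C4 at fret 12 → C5 (MIDI 72).
50 − 72 = -22, so the two pitches are 22 semitones apart.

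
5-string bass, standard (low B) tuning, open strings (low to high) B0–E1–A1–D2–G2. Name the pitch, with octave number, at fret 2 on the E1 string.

The open E1 string plus 2 semitones: E–F–F#.
No B→C boundary is crossed, so the octave stays at 1.

F#1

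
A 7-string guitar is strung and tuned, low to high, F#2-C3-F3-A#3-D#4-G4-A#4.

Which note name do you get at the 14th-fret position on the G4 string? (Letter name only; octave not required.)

A

G4 is MIDI 67. Adding 14 gives 81; 81 mod 12 = 9, i.e. A.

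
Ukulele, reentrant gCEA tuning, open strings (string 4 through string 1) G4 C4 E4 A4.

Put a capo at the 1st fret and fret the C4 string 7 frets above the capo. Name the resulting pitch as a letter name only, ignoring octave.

The capo raises the open C4 by 1 semitone to C#4; fretting 7 more gives C4 + 1 + 7 = C4 + 8 semitones, landing on G#.
(Also written Ab.)

G#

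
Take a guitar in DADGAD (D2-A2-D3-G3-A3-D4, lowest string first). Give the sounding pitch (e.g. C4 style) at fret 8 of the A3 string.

F4

Each fret is one semitone, so A3 + 8 = F4.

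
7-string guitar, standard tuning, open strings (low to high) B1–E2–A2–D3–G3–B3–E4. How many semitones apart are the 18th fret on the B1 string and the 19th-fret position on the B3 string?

25 semitones

B1 at fret 18 → F3 (MIDI 53); B3 at fret 19 → F#5 (MIDI 78).
53 − 78 = -25, so the two pitches are 25 semitones apart, with F#5 the higher.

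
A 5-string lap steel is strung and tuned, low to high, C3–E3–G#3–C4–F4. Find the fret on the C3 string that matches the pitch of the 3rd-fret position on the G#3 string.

11

G#3 at fret 3 is G#3 + 3 semitones = B3.
The open C3 string is 8 semitones below the open G#3, so the same pitch on the C3 string lies at fret 3 + 8 = 11.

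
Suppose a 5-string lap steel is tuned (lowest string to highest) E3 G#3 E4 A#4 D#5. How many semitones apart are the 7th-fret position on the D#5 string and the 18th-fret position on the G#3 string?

D#5 at fret 7 → A#5 (MIDI 82); G#3 at fret 18 → D5 (MIDI 74).
82 − 74 = 8, so the two pitches are 8 semitones apart, with A#5 the higher.

8 semitones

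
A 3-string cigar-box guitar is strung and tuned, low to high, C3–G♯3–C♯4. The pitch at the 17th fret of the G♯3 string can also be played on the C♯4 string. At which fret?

G♯3 at fret 17 is G♯3 + 17 semitones = C♯5.
The open C♯4 string is 5 semitones above the open G♯3, so the same pitch on the C♯4 string lies at fret 17 − 5 = 12.

12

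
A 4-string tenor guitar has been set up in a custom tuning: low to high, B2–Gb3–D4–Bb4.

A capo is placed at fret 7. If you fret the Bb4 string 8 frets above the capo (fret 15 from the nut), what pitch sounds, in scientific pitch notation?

Db6

The capo raises the open Bb4 by 7 semitones to F5; fretting 8 more gives Bb4 + 7 + 8 = Bb4 + 15 semitones = Db6.
(Also written C#.)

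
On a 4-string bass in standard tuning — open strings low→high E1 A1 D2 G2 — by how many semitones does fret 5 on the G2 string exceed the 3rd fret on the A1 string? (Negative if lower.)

12 semitones

G2 at fret 5 → C3 (MIDI 48); A1 at fret 3 → C2 (MIDI 36).
48 − 36 = 12, so the two pitches are 12 semitones apart.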